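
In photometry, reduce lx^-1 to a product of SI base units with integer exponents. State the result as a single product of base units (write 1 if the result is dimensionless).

lx = m⁻²·cd.
So lx⁻¹ = m²·cd⁻¹.

m²·cd⁻¹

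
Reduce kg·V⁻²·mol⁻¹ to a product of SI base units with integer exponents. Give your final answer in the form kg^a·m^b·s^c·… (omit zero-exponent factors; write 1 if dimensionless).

kg⁻¹·m⁻⁴·s⁶·A²·mol⁻¹

V = W/A (potential = power per current),
    = kg·m²·s⁻³·A⁻¹.
So V⁻² = kg⁻²·m⁻⁴·s⁶·A².
Combining: kg·V⁻²·mol⁻¹ = kg · (kg⁻²·m⁻⁴·s⁶·A²) · mol⁻¹ = kg⁻¹·m⁻⁴·s⁶·A²·mol⁻¹.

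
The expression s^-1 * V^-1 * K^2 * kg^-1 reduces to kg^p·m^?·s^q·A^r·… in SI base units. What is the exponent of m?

-2

V = W/A (potential = power per current),
    = kg·m²·s⁻³·A⁻¹.
So V⁻¹ = kg⁻¹·m⁻²·s³·A.
Combining: s⁻¹·V⁻¹·K²·kg⁻¹ = s⁻¹ · (kg⁻¹·m⁻²·s³·A) · K² · kg⁻¹ = kg⁻²·m⁻²·s²·A·K².
The exponent of m is -2.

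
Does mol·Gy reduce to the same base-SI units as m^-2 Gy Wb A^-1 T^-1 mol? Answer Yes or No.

Left side:
  Gy = m²·s⁻².
  Combining: mol·Gy = mol · (m²·s⁻²) = m²·s⁻²·mol.
Right side:
  Gy = m²·s⁻².
  Wb = kg·m²·s⁻²·A⁻¹.
  T = kg·s⁻²·A⁻¹.
  So T⁻¹ = kg⁻¹·s²·A.
  Combining: m⁻²·Gy·Wb·A⁻¹·T⁻¹·mol = m⁻² · (m²·s⁻²) · (kg·m²·s⁻²·A⁻¹) · A⁻¹ · (kg⁻¹·s²·A) · mol = m²·s⁻²·A⁻¹·mol.
Left is m²·s⁻²·mol; right is m²·s⁻²·A⁻¹·mol — different.

No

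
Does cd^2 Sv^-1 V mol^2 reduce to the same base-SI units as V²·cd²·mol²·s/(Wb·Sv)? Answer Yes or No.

Yes

Left side:
  Sv = m²·s⁻².
  So Sv⁻¹ = m⁻²·s².
  V = kg·m²·s⁻³·A⁻¹.
  Combining: cd²·Sv⁻¹·V·mol² = cd² · (m⁻²·s²) · (kg·m²·s⁻³·A⁻¹) · mol² = kg·s⁻¹·A⁻¹·mol²·cd².
Right side:
  V = W/A (potential = power per current),
      = kg·m²·s⁻³·A⁻¹.
  So V² = kg²·m⁴·s⁻⁶·A⁻².
  Wb = V·s (flux: a volt is a weber per second),
      = kg·m²·s⁻²·A⁻¹.
  So Wb⁻¹ = kg⁻¹·m⁻²·s²·A.
  Sv = J/kg (equivalent dose = energy per mass),
      = m²·s⁻².
  So Sv⁻¹ = m⁻²·s².
  Combining: V²·cd²·Wb⁻¹·mol²·s·Sv⁻¹ = (kg²·m⁴·s⁻⁶·A⁻²) · cd² · (kg⁻¹·m⁻²·s²·A) · mol² · s · (m⁻²·s²) = kg·s⁻¹·A⁻¹·mol²·cd².
Both reduce to kg·s⁻¹·A⁻¹·mol²·cd².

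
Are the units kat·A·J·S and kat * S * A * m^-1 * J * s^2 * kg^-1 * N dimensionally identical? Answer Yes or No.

Yes

Left side:
  kat = mol/s = s⁻¹·mol (catalytic activity).
  J = N·m (work = force × distance),
      = kg·m²·s⁻².
  S = 1/Ω (conductance is reciprocal resistance),
      = kg⁻¹·m⁻²·s³·A².
  Combining: kat·A·J·S = (s⁻¹·mol) · A · (kg·m²·s⁻²) · (kg⁻¹·m⁻²·s³·A²) = A³·mol.
Right side:
  kat = mol/s = s⁻¹·mol (catalytic activity).
  S = 1/Ω (conductance is reciprocal resistance),
      = kg⁻¹·m⁻²·s³·A².
  J = N·m (work = force × distance),
      = kg·m²·s⁻².
  N = kg·m/s² = kg·m·s⁻² (force = mass × acceleration).
  Combining: kat·S·A·m⁻¹·J·s²·kg⁻¹·N = (s⁻¹·mol) · (kg⁻¹·m⁻²·s³·A²) · A · m⁻¹ · (kg·m²·s⁻²) · s² · kg⁻¹ · (kg·m·s⁻²) = A³·mol.
Both reduce to A³·mol.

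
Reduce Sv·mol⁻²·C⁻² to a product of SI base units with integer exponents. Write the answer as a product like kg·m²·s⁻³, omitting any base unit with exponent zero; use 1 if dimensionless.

Sv = J/kg (equivalent dose = energy per mass),
    = m²·s⁻².
C = A·s = s·A (charge = current × time).
So C⁻² = s⁻²·A⁻².
Combining: Sv·mol⁻²·C⁻² = (m²·s⁻²) · mol⁻² · (s⁻²·A⁻²) = m²·s⁻⁴·A⁻²·mol⁻².

m²·s⁻⁴·A⁻²·mol⁻²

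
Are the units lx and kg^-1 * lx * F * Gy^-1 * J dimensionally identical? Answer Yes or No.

No

Left side:
  lx = lm/m² (illuminance = luminous flux per area),
      = m⁻²·cd.
Right side:
  lx = lm/m² (illuminance = luminous flux per area),
      = m⁻²·cd.
  F = C/V (capacitance = charge per voltage),
      = A·s/(kg·m²·s⁻³·A⁻¹) (substituting C and V),
      = kg⁻¹·m⁻²·s⁴·A².
  Gy = J/kg (absorbed dose = energy per mass),
      = m²·s⁻².
  So Gy⁻¹ = m⁻²·s².
  J = N·m (work = force × distance),
      = kg·m²·s⁻².
  Combining: kg⁻¹·lx·F·Gy⁻¹·J = kg⁻¹ · (m⁻²·cd) · (kg⁻¹·m⁻²·s⁴·A²) · (m⁻²·s²) · (kg·m²·s⁻²) = kg⁻¹·m⁻⁴·s⁴·A²·cd.
Left is m⁻²·cd; right is kg⁻¹·m⁻⁴·s⁴·A²·cd — different.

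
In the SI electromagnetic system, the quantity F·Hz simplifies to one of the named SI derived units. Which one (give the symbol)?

F = kg⁻¹·m⁻²·s⁴·A².
Hz = s⁻¹.
Combining: F·Hz = (kg⁻¹·m⁻²·s⁴·A²) · s⁻¹ = kg⁻¹·m⁻²·s³·A².
kg⁻¹·m⁻²·s³·A² is the base-SI form of the siemens.

S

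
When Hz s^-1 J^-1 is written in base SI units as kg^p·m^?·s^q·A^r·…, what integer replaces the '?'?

-2

Hz = 1/s = s⁻¹ (frequency is cycles per second).
J = N·m (work = force × distance),
    = kg·m²·s⁻².
So J⁻¹ = kg⁻¹·m⁻²·s².
Combining: Hz·s⁻¹·J⁻¹ = s⁻¹ · s⁻¹ · (kg⁻¹·m⁻²·s²) = kg⁻¹·m⁻².
The exponent of m is -2.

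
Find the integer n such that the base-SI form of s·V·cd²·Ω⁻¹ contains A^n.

1

V = kg·m²·s⁻³·A⁻¹.
Ω = kg·m²·s⁻³·A⁻².
So Ω⁻¹ = kg⁻¹·m⁻²·s³·A².
Combining: s·V·cd²·Ω⁻¹ = s · (kg·m²·s⁻³·A⁻¹) · cd² · (kg⁻¹·m⁻²·s³·A²) = s·A·cd².
The exponent of A is 1.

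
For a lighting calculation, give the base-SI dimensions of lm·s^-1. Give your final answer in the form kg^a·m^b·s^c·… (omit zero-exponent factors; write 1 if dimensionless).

s⁻¹·cd

lm = cd·sr = cd (luminous flux; sr is dimensionless).
Combining: lm·s⁻¹ = cd · s⁻¹ = s⁻¹·cd.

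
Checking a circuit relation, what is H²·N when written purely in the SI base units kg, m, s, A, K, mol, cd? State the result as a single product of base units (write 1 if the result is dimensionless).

H = Wb/A (inductance = flux per current),
    = kg·m²·s⁻²·A⁻².
So H² = kg²·m⁴·s⁻⁴·A⁻⁴.
N = kg·m/s² = kg·m·s⁻² (force = mass × acceleration).
Combining: H²·N = (kg²·m⁴·s⁻⁴·A⁻⁴) · (kg·m·s⁻²) = kg³·m⁵·s⁻⁶·A⁻⁴.

kg³·m⁵·s⁻⁶·A⁻⁴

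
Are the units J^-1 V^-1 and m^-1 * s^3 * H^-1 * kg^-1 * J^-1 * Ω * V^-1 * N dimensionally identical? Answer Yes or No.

Yes

Left side:
  J = N·m (work = force × distance),
      = kg·m²·s⁻².
  So J⁻¹ = kg⁻¹·m⁻²·s².
  V = W/A (potential = power per current),
      = kg·m²·s⁻³·A⁻¹.
  So V⁻¹ = kg⁻¹·m⁻²·s³·A.
  Combining: J⁻¹·V⁻¹ = (kg⁻¹·m⁻²·s²) · (kg⁻¹·m⁻²·s³·A) = kg⁻²·m⁻⁴·s⁵·A.
Right side:
  H = Wb/A (inductance = flux per current),
      = kg·m²·s⁻²·A⁻².
  So H⁻¹ = kg⁻¹·m⁻²·s²·A².
  J = N·m (work = force × distance),
      = kg·m²·s⁻².
  So J⁻¹ = kg⁻¹·m⁻²·s².
  Ω = V/A (resistance = voltage per current),
      = kg·m²·s⁻³·A⁻².
  V = W/A (potential = power per current),
      = kg·m²·s⁻³·A⁻¹.
  So V⁻¹ = kg⁻¹·m⁻²·s³·A.
  N = kg·m/s² = kg·m·s⁻² (force = mass × acceleration).
  Combining: m⁻¹·s³·H⁻¹·kg⁻¹·J⁻¹·Ω·V⁻¹·N = m⁻¹ · s³ · (kg⁻¹·m⁻²·s²·A²) · kg⁻¹ · (kg⁻¹·m⁻²·s²) · (kg·m²·s⁻³·A⁻²) · (kg⁻¹·m⁻²·s³·A) · (kg·m·s⁻²) = kg⁻²·m⁻⁴·s⁵·A.
Both reduce to kg⁻²·m⁻⁴·s⁵·A.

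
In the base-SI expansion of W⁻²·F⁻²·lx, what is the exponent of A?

-4

W = J/s (power = energy per time),
    = kg·m²·s⁻³.
So W⁻² = kg⁻²·m⁻⁴·s⁶.
F = C/V (capacitance = charge per voltage),
    = A·s/(kg·m²·s⁻³·A⁻¹) (substituting C and V),
    = kg⁻¹·m⁻²·s⁴·A².
So F⁻² = kg²·m⁴·s⁻⁸·A⁻⁴.
lx = lm/m² (illuminance = luminous flux per area),
    = m⁻²·cd.
Combining: W⁻²·F⁻²·lx = (kg⁻²·m⁻⁴·s⁶) · (kg²·m⁴·s⁻⁸·A⁻⁴) · (m⁻²·cd) = m⁻²·s⁻²·A⁻⁴·cd.
The exponent of A is -4.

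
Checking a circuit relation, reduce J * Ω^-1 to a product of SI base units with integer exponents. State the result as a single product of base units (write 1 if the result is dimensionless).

s·A²

J = N·m (work = force × distance),
    = kg·m²·s⁻².
Ω = V/A (resistance = voltage per current),
    = kg·m²·s⁻³·A⁻².
So Ω⁻¹ = kg⁻¹·m⁻²·s³·A².
Combining: J·Ω⁻¹ = (kg·m²·s⁻²) · (kg⁻¹·m⁻²·s³·A²) = s·A².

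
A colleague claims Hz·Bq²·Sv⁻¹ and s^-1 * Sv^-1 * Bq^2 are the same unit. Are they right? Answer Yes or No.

Yes

Left side:
  Hz = 1/s = s⁻¹ (frequency is cycles per second).
  Bq = 1/s = s⁻¹ (activity is decays per second).
  So Bq² = s⁻².
  Sv = J/kg (equivalent dose = energy per mass),
      = m²·s⁻².
  So Sv⁻¹ = m⁻²·s².
  Combining: Hz·Bq²·Sv⁻¹ = s⁻¹ · s⁻² · (m⁻²·s²) = m⁻²·s⁻¹.
Right side:
  Sv = J/kg (equivalent dose = energy per mass),
      = m²·s⁻².
  So Sv⁻¹ = m⁻²·s².
  Bq = 1/s = s⁻¹ (activity is decays per second).
  So Bq² = s⁻².
  Combining: s⁻¹·Sv⁻¹·Bq² = s⁻¹ · (m⁻²·s²) · s⁻² = m⁻²·s⁻¹.
Both reduce to m⁻²·s⁻¹.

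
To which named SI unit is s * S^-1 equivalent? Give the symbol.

S = kg⁻¹·m⁻²·s³·A².
So S⁻¹ = kg·m²·s⁻³·A⁻².
Combining: s·S⁻¹ = s · (kg·m²·s⁻³·A⁻²) = kg·m²·s⁻²·A⁻².
kg·m²·s⁻²·A⁻² is the base-SI form of the henry.

H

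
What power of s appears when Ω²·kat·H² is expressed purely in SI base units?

-11

Ω = kg·m²·s⁻³·A⁻².
So Ω² = kg²·m⁴·s⁻⁶·A⁻⁴.
kat = s⁻¹·mol.
H = kg·m²·s⁻²·A⁻².
So H² = kg²·m⁴·s⁻⁴·A⁻⁴.
Combining: Ω²·kat·H² = (kg²·m⁴·s⁻⁶·A⁻⁴) · (s⁻¹·mol) · (kg²·m⁴·s⁻⁴·A⁻⁴) = kg⁴·m⁸·s⁻¹¹·A⁻⁸·mol.
The exponent of s is -11.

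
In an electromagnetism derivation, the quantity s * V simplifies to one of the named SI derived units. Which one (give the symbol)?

V = kg·m²·s⁻³·A⁻¹.
Combining: s·V = s · (kg·m²·s⁻³·A⁻¹) = kg·m²·s⁻²·A⁻¹.
kg·m²·s⁻²·A⁻¹ is the base-SI form of the weber.

Wb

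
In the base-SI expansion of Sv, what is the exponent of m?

2

Sv = J/kg (equivalent dose = energy per mass),
    = m²·s⁻².
The exponent of m is 2.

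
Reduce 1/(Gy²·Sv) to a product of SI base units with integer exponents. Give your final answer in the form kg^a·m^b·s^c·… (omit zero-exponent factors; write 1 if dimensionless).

m⁻⁶·s⁶

Gy = J/kg (absorbed dose = energy per mass),
    = m²·s⁻².
So Gy⁻² = m⁻⁴·s⁴.
Sv = J/kg (equivalent dose = energy per mass),
    = m²·s⁻².
So Sv⁻¹ = m⁻²·s².
Combining: Gy⁻²·Sv⁻¹ = (m⁻⁴·s⁴) · (m⁻²·s²) = m⁻⁶·s⁶.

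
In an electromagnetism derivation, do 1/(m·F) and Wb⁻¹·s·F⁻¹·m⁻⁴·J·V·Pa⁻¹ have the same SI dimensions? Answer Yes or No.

Yes

Left side:
  F = C/V (capacitance = charge per voltage),
      = A·s/(kg·m²·s⁻³·A⁻¹) (substituting C and V),
      = kg⁻¹·m⁻²·s⁴·A².
  So F⁻¹ = kg·m²·s⁻⁴·A⁻².
  Combining: m⁻¹·F⁻¹ = m⁻¹ · (kg·m²·s⁻⁴·A⁻²) = kg·m·s⁻⁴·A⁻².
Right side:
  Wb = kg·m²·s⁻²·A⁻¹.
  So Wb⁻¹ = kg⁻¹·m⁻²·s²·A.
  F = kg⁻¹·m⁻²·s⁴·A².
  So F⁻¹ = kg·m²·s⁻⁴·A⁻².
  J = kg·m²·s⁻².
  V = kg·m²·s⁻³·A⁻¹.
  Pa = kg·m⁻¹·s⁻².
  So Pa⁻¹ = kg⁻¹·m·s².
  Combining: Wb⁻¹·s·F⁻¹·m⁻⁴·J·V·Pa⁻¹ = (kg⁻¹·m⁻²·s²·A) · s · (kg·m²·s⁻⁴·A⁻²) · m⁻⁴ · (kg·m²·s⁻²) · (kg·m²·s⁻³·A⁻¹) · (kg⁻¹·m·s²) = kg·m·s⁻⁴·A⁻².
Both reduce to kg·m·s⁻⁴·A⁻².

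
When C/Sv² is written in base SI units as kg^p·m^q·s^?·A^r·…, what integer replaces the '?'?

C = A·s = s·A (charge = current × time).
Sv = J/kg (equivalent dose = energy per mass),
    = m²·s⁻².
So Sv⁻² = m⁻⁴·s⁴.
Combining: C·Sv⁻² = (s·A) · (m⁻⁴·s⁴) = m⁻⁴·s⁵·A.
The exponent of s is 5.

5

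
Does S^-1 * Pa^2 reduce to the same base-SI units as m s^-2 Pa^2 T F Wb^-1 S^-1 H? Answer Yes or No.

Left side:
  S = kg⁻¹·m⁻²·s³·A².
  So S⁻¹ = kg·m²·s⁻³·A⁻².
  Pa = kg·m⁻¹·s⁻².
  So Pa² = kg²·m⁻²·s⁻⁴.
  Combining: S⁻¹·Pa² = (kg·m²·s⁻³·A⁻²) · (kg²·m⁻²·s⁻⁴) = kg³·s⁻⁷·A⁻².
Right side:
  Pa = kg·m⁻¹·s⁻².
  So Pa² = kg²·m⁻²·s⁻⁴.
  T = kg·s⁻²·A⁻¹.
  F = kg⁻¹·m⁻²·s⁴·A².
  Wb = kg·m²·s⁻²·A⁻¹.
  So Wb⁻¹ = kg⁻¹·m⁻²·s²·A.
  S = kg⁻¹·m⁻²·s³·A².
  So S⁻¹ = kg·m²·s⁻³·A⁻².
  H = kg·m²·s⁻²·A⁻².
  Combining: m·s⁻²·Pa²·T·F·Wb⁻¹·S⁻¹·H = m · s⁻² · (kg²·m⁻²·s⁻⁴) · (kg·s⁻²·A⁻¹) · (kg⁻¹·m⁻²·s⁴·A²) · (kg⁻¹·m⁻²·s²·A) · (kg·m²·s⁻³·A⁻²) · (kg·m²·s⁻²·A⁻²) = kg³·m⁻¹·s⁻⁷·A⁻².
Left is kg³·s⁻⁷·A⁻²; right is kg³·m⁻¹·s⁻⁷·A⁻² — different.

No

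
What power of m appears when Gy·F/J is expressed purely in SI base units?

Gy = m²·s⁻².
J = kg·m²·s⁻².
So J⁻¹ = kg⁻¹·m⁻²·s².
F = kg⁻¹·m⁻²·s⁴·A².
Combining: Gy·J⁻¹·F = (m²·s⁻²) · (kg⁻¹·m⁻²·s²) · (kg⁻¹·m⁻²·s⁴·A²) = kg⁻²·m⁻²·s⁴·A².
The exponent of m is -2.

-2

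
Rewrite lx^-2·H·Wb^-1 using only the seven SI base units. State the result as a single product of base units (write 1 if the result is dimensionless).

m⁴·A⁻¹·cd⁻²

lx = lm/m² (illuminance = luminous flux per area),
    = m⁻²·cd.
So lx⁻² = m⁴·cd⁻².
H = Wb/A (inductance = flux per current),
    = kg·m²·s⁻²·A⁻².
Wb = V·s (flux: a volt is a weber per second),
    = kg·m²·s⁻²·A⁻¹.
So Wb⁻¹ = kg⁻¹·m⁻²·s²·A.
Combining: lx⁻²·H·Wb⁻¹ = (m⁴·cd⁻²) · (kg·m²·s⁻²·A⁻²) · (kg⁻¹·m⁻²·s²·A) = m⁴·A⁻¹·cd⁻².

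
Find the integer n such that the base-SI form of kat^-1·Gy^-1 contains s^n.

kat = mol/s = s⁻¹·mol (catalytic activity).
So kat⁻¹ = s·mol⁻¹.
Gy = J/kg (absorbed dose = energy per mass),
    = m²·s⁻².
So Gy⁻¹ = m⁻²·s².
Combining: kat⁻¹·Gy⁻¹ = (s·mol⁻¹) · (m⁻²·s²) = m⁻²·s³·mol⁻¹.
The exponent of s is 3.

3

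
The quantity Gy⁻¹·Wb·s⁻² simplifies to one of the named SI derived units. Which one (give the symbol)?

Gy = J/kg (absorbed dose = energy per mass),
    = m²·s⁻².
So Gy⁻¹ = m⁻²·s².
Wb = V·s (flux: a volt is a weber per second),
    = kg·m²·s⁻²·A⁻¹.
Combining: Gy⁻¹·Wb·s⁻² = (m⁻²·s²) · (kg·m²·s⁻²·A⁻¹) · s⁻² = kg·s⁻²·A⁻¹.
kg·s⁻²·A⁻¹ is the base-SI form of the tesla.

T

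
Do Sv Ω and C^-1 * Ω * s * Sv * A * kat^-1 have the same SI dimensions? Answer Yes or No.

No

Left side:
  Sv = J/kg (equivalent dose = energy per mass),
      = m²·s⁻².
  Ω = V/A (resistance = voltage per current),
      = kg·m²·s⁻³·A⁻².
  Combining: Sv·Ω = (m²·s⁻²) · (kg·m²·s⁻³·A⁻²) = kg·m⁴·s⁻⁵·A⁻².
Right side:
  C = A·s = s·A (charge = current × time).
  So C⁻¹ = s⁻¹·A⁻¹.
  Ω = V/A (resistance = voltage per current),
      = kg·m²·s⁻³·A⁻².
  Sv = J/kg (equivalent dose = energy per mass),
      = m²·s⁻².
  kat = mol/s = s⁻¹·mol (catalytic activity).
  So kat⁻¹ = s·mol⁻¹.
  Combining: C⁻¹·Ω·s·Sv·A·kat⁻¹ = (s⁻¹·A⁻¹) · (kg·m²·s⁻³·A⁻²) · s · (m²·s⁻²) · A · (s·mol⁻¹) = kg·m⁴·s⁻⁴·A⁻²·mol⁻¹.
Left is kg·m⁴·s⁻⁵·A⁻²; right is kg·m⁴·s⁻⁴·A⁻²·mol⁻¹ — different.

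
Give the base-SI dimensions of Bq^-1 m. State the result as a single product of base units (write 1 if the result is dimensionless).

m·s

Bq = s⁻¹.
So Bq⁻¹ = s.
Combining: Bq⁻¹·m = s · m = m·s.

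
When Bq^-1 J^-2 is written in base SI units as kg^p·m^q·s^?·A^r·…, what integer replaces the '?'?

5

Bq = 1/s = s⁻¹ (activity is decays per second).
So Bq⁻¹ = s.
J = N·m (work = force × distance),
    = kg·m²·s⁻².
So J⁻² = kg⁻²·m⁻⁴·s⁴.
Combining: Bq⁻¹·J⁻² = s · (kg⁻²·m⁻⁴·s⁴) = kg⁻²·m⁻⁴·s⁵.
The exponent of s is 5.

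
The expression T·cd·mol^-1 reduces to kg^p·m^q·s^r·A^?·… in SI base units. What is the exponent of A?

T = Wb/m² (flux density = flux per area),
    = kg·s⁻²·A⁻¹.
Combining: T·cd·mol⁻¹ = (kg·s⁻²·A⁻¹) · cd · mol⁻¹ = kg·s⁻²·A⁻¹·mol⁻¹·cd.
The exponent of A is -1.

-1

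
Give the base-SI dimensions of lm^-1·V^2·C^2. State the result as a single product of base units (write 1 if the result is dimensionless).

kg²·m⁴·s⁻⁴·cd⁻¹

lm = cd.
So lm⁻¹ = cd⁻¹.
V = kg·m²·s⁻³·A⁻¹.
So V² = kg²·m⁴·s⁻⁶·A⁻².
C = s·A.
So C² = s²·A².
Combining: lm⁻¹·V²·C² = cd⁻¹ · (kg²·m⁴·s⁻⁶·A⁻²) · (s²·A²) = kg²·m⁴·s⁻⁴·cd⁻¹.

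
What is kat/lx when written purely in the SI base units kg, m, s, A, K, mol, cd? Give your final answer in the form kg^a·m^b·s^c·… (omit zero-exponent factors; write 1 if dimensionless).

lx = lm/m² (illuminance = luminous flux per area),
    = m⁻²·cd.
So lx⁻¹ = m²·cd⁻¹.
kat = mol/s = s⁻¹·mol (catalytic activity).
Combining: lx⁻¹·kat = (m²·cd⁻¹) · (s⁻¹·mol) = m²·s⁻¹·mol·cd⁻¹.

m²·s⁻¹·mol·cd⁻¹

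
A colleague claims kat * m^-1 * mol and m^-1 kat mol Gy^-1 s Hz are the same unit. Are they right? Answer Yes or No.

No

Left side:
  kat = s⁻¹·mol.
  Combining: kat·m⁻¹·mol = (s⁻¹·mol) · m⁻¹ · mol = m⁻¹·s⁻¹·mol².
Right side:
  kat = s⁻¹·mol.
  Gy = m²·s⁻².
  So Gy⁻¹ = m⁻²·s².
  Hz = s⁻¹.
  Combining: m⁻¹·kat·mol·Gy⁻¹·s·Hz = m⁻¹ · (s⁻¹·mol) · mol · (m⁻²·s²) · s · s⁻¹ = m⁻³·s·mol².
Left is m⁻¹·s⁻¹·mol²; right is m⁻³·s·mol² — different.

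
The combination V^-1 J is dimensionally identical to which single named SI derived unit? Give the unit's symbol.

V = kg·m²·s⁻³·A⁻¹.
So V⁻¹ = kg⁻¹·m⁻²·s³·A.
J = kg·m²·s⁻².
Combining: V⁻¹·J = (kg⁻¹·m⁻²·s³·A) · (kg·m²·s⁻²) = s·A.
s·A is the base-SI form of the coulomb.

C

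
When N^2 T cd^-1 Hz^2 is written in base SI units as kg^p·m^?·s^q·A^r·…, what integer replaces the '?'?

2

N = kg·m·s⁻².
So N² = kg²·m²·s⁻⁴.
T = kg·s⁻²·A⁻¹.
Hz = s⁻¹.
So Hz² = s⁻².
Combining: N²·T·cd⁻¹·Hz² = (kg²·m²·s⁻⁴) · (kg·s⁻²·A⁻¹) · cd⁻¹ · s⁻² = kg³·m²·s⁻⁸·A⁻¹·cd⁻¹.
The exponent of m is 2.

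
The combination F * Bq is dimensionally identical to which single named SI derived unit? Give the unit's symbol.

S

F = kg⁻¹·m⁻²·s⁴·A².
Bq = s⁻¹.
Combining: F·Bq = (kg⁻¹·m⁻²·s⁴·A²) · s⁻¹ = kg⁻¹·m⁻²·s³·A².
kg⁻¹·m⁻²·s³·A² is the base-SI form of the siemens.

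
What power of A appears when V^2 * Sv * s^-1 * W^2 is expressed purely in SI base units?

V = W/A (potential = power per current),
    = kg·m²·s⁻³·A⁻¹.
So V² = kg²·m⁴·s⁻⁶·A⁻².
Sv = J/kg (equivalent dose = energy per mass),
    = m²·s⁻².
W = J/s (power = energy per time),
    = kg·m²·s⁻³.
So W² = kg²·m⁴·s⁻⁶.
Combining: V²·Sv·s⁻¹·W² = (kg²·m⁴·s⁻⁶·A⁻²) · (m²·s⁻²) · s⁻¹ · (kg²·m⁴·s⁻⁶) = kg⁴·m¹⁰·s⁻¹⁵·A⁻².
The exponent of A is -2.

-2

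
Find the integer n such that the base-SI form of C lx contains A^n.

C = A·s = s·A (charge = current × time).
lx = lm/m² (illuminance = luminous flux per area),
    = m⁻²·cd.
Combining: C·lx = (s·A) · (m⁻²·cd) = m⁻²·s·A·cd.
The exponent of A is 1.

1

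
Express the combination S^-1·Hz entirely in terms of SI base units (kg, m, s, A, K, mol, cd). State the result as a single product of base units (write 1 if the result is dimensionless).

kg·m²·s⁻⁴·A⁻²

S = kg⁻¹·m⁻²·s³·A².
So S⁻¹ = kg·m²·s⁻³·A⁻².
Hz = s⁻¹.
Combining: S⁻¹·Hz = (kg·m²·s⁻³·A⁻²) · s⁻¹ = kg·m²·s⁻⁴·A⁻².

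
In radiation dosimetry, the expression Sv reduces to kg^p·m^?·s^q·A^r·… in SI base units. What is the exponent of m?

Sv = J/kg (equivalent dose = energy per mass),
    = m²·s⁻².
The exponent of m is 2.

2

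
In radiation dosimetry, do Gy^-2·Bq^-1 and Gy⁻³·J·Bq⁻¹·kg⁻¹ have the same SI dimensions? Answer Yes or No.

Yes

Left side:
  Gy = m²·s⁻².
  So Gy⁻² = m⁻⁴·s⁴.
  Bq = s⁻¹.
  So Bq⁻¹ = s.
  Combining: Gy⁻²·Bq⁻¹ = (m⁻⁴·s⁴) · s = m⁻⁴·s⁵.
Right side:
  Gy = m²·s⁻².
  So Gy⁻³ = m⁻⁶·s⁶.
  J = kg·m²·s⁻².
  Bq = s⁻¹.
  So Bq⁻¹ = s.
  Combining: Gy⁻³·J·Bq⁻¹·kg⁻¹ = (m⁻⁶·s⁶) · (kg·m²·s⁻²) · s · kg⁻¹ = m⁻⁴·s⁵.
Both reduce to m⁻⁴·s⁵.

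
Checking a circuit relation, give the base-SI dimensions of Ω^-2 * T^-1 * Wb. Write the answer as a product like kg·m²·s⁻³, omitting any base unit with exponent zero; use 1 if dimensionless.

Ω = kg·m²·s⁻³·A⁻².
So Ω⁻² = kg⁻²·m⁻⁴·s⁶·A⁴.
T = kg·s⁻²·A⁻¹.
So T⁻¹ = kg⁻¹·s²·A.
Wb = kg·m²·s⁻²·A⁻¹.
Combining: Ω⁻²·T⁻¹·Wb = (kg⁻²·m⁻⁴·s⁶·A⁴) · (kg⁻¹·s²·A) · (kg·m²·s⁻²·A⁻¹) = kg⁻²·m⁻²·s⁶·A⁴.

kg⁻²·m⁻²·s⁶·A⁴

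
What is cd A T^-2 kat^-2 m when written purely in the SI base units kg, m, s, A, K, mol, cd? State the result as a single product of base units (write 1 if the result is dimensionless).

T = Wb/m² (flux density = flux per area),
    = kg·s⁻²·A⁻¹.
So T⁻² = kg⁻²·s⁴·A².
kat = mol/s = s⁻¹·mol (catalytic activity).
So kat⁻² = s²·mol⁻².
Combining: cd·A·T⁻²·kat⁻²·m = cd · A · (kg⁻²·s⁴·A²) · (s²·mol⁻²) · m = kg⁻²·m·s⁶·A³·mol⁻²·cd.

kg⁻²·m·s⁶·A³·mol⁻²·cd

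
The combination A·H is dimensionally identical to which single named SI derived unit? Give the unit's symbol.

H = kg·m²·s⁻²·A⁻².
Combining: A·H = A · (kg·m²·s⁻²·A⁻²) = kg·m²·s⁻²·A⁻¹.
kg·m²·s⁻²·A⁻¹ is the base-SI form of the weber.

Wb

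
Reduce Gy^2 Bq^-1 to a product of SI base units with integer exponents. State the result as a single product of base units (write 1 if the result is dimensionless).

Gy = m²·s⁻².
So Gy² = m⁴·s⁻⁴.
Bq = s⁻¹.
So Bq⁻¹ = s.
Combining: Gy²·Bq⁻¹ = (m⁴·s⁻⁴) · s = m⁴·s⁻³.

m⁴·s⁻³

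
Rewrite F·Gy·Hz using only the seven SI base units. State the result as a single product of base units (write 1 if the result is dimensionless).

F = C/V (capacitance = charge per voltage),
    = A·s/(kg·m²·s⁻³·A⁻¹) (substituting C and V),
    = kg⁻¹·m⁻²·s⁴·A².
Gy = J/kg (absorbed dose = energy per mass),
    = m²·s⁻².
Hz = 1/s = s⁻¹ (frequency is cycles per second).
Combining: F·Gy·Hz = (kg⁻¹·m⁻²·s⁴·A²) · (m²·s⁻²) · s⁻¹ = kg⁻¹·s·A².

kg⁻¹·s·A²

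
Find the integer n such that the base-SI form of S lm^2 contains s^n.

S = 1/Ω (conductance is reciprocal resistance),
    = kg⁻¹·m⁻²·s³·A².
lm = cd·sr = cd (luminous flux; sr is dimensionless).
So lm² = cd².
Combining: S·lm² = (kg⁻¹·m⁻²·s³·A²) · cd² = kg⁻¹·m⁻²·s³·A²·cd².
The exponent of s is 3.

3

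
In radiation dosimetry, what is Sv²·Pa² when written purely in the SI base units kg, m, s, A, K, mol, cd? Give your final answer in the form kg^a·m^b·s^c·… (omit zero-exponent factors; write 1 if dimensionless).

Sv = J/kg (equivalent dose = energy per mass),
    = m²·s⁻².
So Sv² = m⁴·s⁻⁴.
Pa = N/m² (pressure = force per area),
    = kg·m⁻¹·s⁻².
So Pa² = kg²·m⁻²·s⁻⁴.
Combining: Sv²·Pa² = (m⁴·s⁻⁴) · (kg²·m⁻²·s⁻⁴) = kg²·m²·s⁻⁸.

kg²·m²·s⁻⁸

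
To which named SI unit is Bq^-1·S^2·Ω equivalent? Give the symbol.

F

Bq = 1/s = s⁻¹ (activity is decays per second).
So Bq⁻¹ = s.
S = 1/Ω (conductance is reciprocal resistance),
    = kg⁻¹·m⁻²·s³·A².
So S² = kg⁻²·m⁻⁴·s⁶·A⁴.
Ω = V/A (resistance = voltage per current),
    = kg·m²·s⁻³·A⁻².
Combining: Bq⁻¹·S²·Ω = s · (kg⁻²·m⁻⁴·s⁶·A⁴) · (kg·m²·s⁻³·A⁻²) = kg⁻¹·m⁻²·s⁴·A².
kg⁻¹·m⁻²·s⁴·A² is the base-SI form of the farad.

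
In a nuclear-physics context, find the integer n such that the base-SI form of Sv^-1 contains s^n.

2

Sv = m²·s⁻².
So Sv⁻¹ = m⁻²·s².
The exponent of s is 2.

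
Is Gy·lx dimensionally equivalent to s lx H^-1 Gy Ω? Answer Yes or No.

Yes

Left side:
  Gy = m²·s⁻².
  lx = m⁻²·cd.
  Combining: Gy·lx = (m²·s⁻²) · (m⁻²·cd) = s⁻²·cd.
Right side:
  lx = lm/m² (illuminance = luminous flux per area),
      = m⁻²·cd.
  H = Wb/A (inductance = flux per current),
      = kg·m²·s⁻²·A⁻².
  So H⁻¹ = kg⁻¹·m⁻²·s²·A².
  Gy = J/kg (absorbed dose = energy per mass),
      = m²·s⁻².
  Ω = V/A (resistance = voltage per current),
      = kg·m²·s⁻³·A⁻².
  Combining: s·lx·H⁻¹·Gy·Ω = s · (m⁻²·cd) · (kg⁻¹·m⁻²·s²·A²) · (m²·s⁻²) · (kg·m²·s⁻³·A⁻²) = s⁻²·cd.
Both reduce to s⁻²·cd.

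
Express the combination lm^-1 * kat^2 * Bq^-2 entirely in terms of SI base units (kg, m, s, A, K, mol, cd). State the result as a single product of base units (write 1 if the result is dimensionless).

lm = cd·sr = cd (luminous flux; sr is dimensionless).
So lm⁻¹ = cd⁻¹.
kat = mol/s = s⁻¹·mol (catalytic activity).
So kat² = s⁻²·mol².
Bq = 1/s = s⁻¹ (activity is decays per second).
So Bq⁻² = s².
Combining: lm⁻¹·kat²·Bq⁻² = cd⁻¹ · (s⁻²·mol²) · s² = mol²·cd⁻¹.

mol²·cd⁻¹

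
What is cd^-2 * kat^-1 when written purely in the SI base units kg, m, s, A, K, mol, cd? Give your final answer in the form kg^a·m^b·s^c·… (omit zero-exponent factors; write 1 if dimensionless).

s·mol⁻¹·cd⁻²

kat = mol/s = s⁻¹·mol (catalytic activity).
So kat⁻¹ = s·mol⁻¹.
Combining: cd⁻²·kat⁻¹ = cd⁻² · (s·mol⁻¹) = s·mol⁻¹·cd⁻².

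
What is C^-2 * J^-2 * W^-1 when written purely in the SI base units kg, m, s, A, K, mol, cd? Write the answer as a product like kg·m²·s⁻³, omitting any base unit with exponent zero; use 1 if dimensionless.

kg⁻³·m⁻⁶·s⁵·A⁻²

C = A·s = s·A (charge = current × time).
So C⁻² = s⁻²·A⁻².
J = N·m (work = force × distance),
    = kg·m²·s⁻².
So J⁻² = kg⁻²·m⁻⁴·s⁴.
W = J/s (power = energy per time),
    = kg·m²·s⁻³.
So W⁻¹ = kg⁻¹·m⁻²·s³.
Combining: C⁻²·J⁻²·W⁻¹ = (s⁻²·A⁻²) · (kg⁻²·m⁻⁴·s⁴) · (kg⁻¹·m⁻²·s³) = kg⁻³·m⁻⁶·s⁵·A⁻².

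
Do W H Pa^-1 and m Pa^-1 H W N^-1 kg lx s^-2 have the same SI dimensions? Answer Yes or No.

Left side:
  W = kg·m²·s⁻³.
  H = kg·m²·s⁻²·A⁻².
  Pa = kg·m⁻¹·s⁻².
  So Pa⁻¹ = kg⁻¹·m·s².
  Combining: W·H·Pa⁻¹ = (kg·m²·s⁻³) · (kg·m²·s⁻²·A⁻²) · (kg⁻¹·m·s²) = kg·m⁵·s⁻³·A⁻².
Right side:
  Pa = kg·m⁻¹·s⁻².
  So Pa⁻¹ = kg⁻¹·m·s².
  H = kg·m²·s⁻²·A⁻².
  W = kg·m²·s⁻³.
  N = kg·m·s⁻².
  So N⁻¹ = kg⁻¹·m⁻¹·s².
  lx = m⁻²·cd.
  Combining: m·Pa⁻¹·H·W·N⁻¹·kg·lx·s⁻² = m · (kg⁻¹·m·s²) · (kg·m²·s⁻²·A⁻²) · (kg·m²·s⁻³) · (kg⁻¹·m⁻¹·s²) · kg · (m⁻²·cd) · s⁻² = kg·m³·s⁻³·A⁻²·cd.
Left is kg·m⁵·s⁻³·A⁻²; right is kg·m³·s⁻³·A⁻²·cd — different.

No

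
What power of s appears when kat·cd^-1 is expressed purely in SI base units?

-1

kat = s⁻¹·mol.
Combining: kat·cd⁻¹ = (s⁻¹·mol) · cd⁻¹ = s⁻¹·mol·cd⁻¹.
The exponent of s is -1.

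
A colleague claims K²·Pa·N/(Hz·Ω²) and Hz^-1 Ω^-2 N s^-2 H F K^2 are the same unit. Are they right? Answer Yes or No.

No

Left side:
  Hz = 1/s = s⁻¹ (frequency is cycles per second).
  So Hz⁻¹ = s.
  Pa = N/m² (pressure = force per area),
      = kg·m⁻¹·s⁻².
  N = kg·m/s² = kg·m·s⁻² (force = mass × acceleration).
  Ω = V/A (resistance = voltage per current),
      = kg·m²·s⁻³·A⁻².
  So Ω⁻² = kg⁻²·m⁻⁴·s⁶·A⁴.
  Combining: K²·Hz⁻¹·Pa·N·Ω⁻² = K² · s · (kg·m⁻¹·s⁻²) · (kg·m·s⁻²) · (kg⁻²·m⁻⁴·s⁶·A⁴) = m⁻⁴·s³·A⁴·K².
Right side:
  Hz = 1/s = s⁻¹ (frequency is cycles per second).
  So Hz⁻¹ = s.
  Ω = V/A (resistance = voltage per current),
      = kg·m²·s⁻³·A⁻².
  So Ω⁻² = kg⁻²·m⁻⁴·s⁶·A⁴.
  N = kg·m/s² = kg·m·s⁻² (force = mass × acceleration).
  H = Wb/A (inductance = flux per current),
      = kg·m²·s⁻²·A⁻².
  F = C/V (capacitance = charge per voltage),
      = A·s/(kg·m²·s⁻³·A⁻¹) (substituting C and V),
      = kg⁻¹·m⁻²·s⁴·A².
  Combining: Hz⁻¹·Ω⁻²·N·s⁻²·H·F·K² = s · (kg⁻²·m⁻⁴·s⁶·A⁴) · (kg·m·s⁻²) · s⁻² · (kg·m²·s⁻²·A⁻²) · (kg⁻¹·m⁻²·s⁴·A²) · K² = kg⁻¹·m⁻³·s⁵·A⁴·K².
Left is m⁻⁴·s³·A⁴·K²; right is kg⁻¹·m⁻³·s⁵·A⁴·K² — different.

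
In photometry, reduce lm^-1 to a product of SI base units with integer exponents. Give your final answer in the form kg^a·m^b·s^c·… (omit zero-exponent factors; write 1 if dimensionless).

cd⁻¹

lm = cd·sr = cd (luminous flux; sr is dimensionless).
So lm⁻¹ = cd⁻¹.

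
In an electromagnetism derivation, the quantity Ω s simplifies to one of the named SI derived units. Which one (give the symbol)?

Ω = V/A (resistance = voltage per current),
    = kg·m²·s⁻³·A⁻².
Combining: Ω·s = (kg·m²·s⁻³·A⁻²) · s = kg·m²·s⁻²·A⁻².
kg·m²·s⁻²·A⁻² is the base-SI form of the henry.

H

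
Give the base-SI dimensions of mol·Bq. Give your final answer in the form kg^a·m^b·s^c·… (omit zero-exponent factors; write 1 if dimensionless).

Bq = 1/s = s⁻¹ (activity is decays per second).
Combining: mol·Bq = mol · s⁻¹ = s⁻¹·mol.

s⁻¹·mol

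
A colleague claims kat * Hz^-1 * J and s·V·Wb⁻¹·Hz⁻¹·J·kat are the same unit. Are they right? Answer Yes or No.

Yes

Left side:
  kat = mol/s = s⁻¹·mol (catalytic activity).
  Hz = 1/s = s⁻¹ (frequency is cycles per second).
  So Hz⁻¹ = s.
  J = N·m (work = force × distance),
      = kg·m²·s⁻².
  Combining: kat·Hz⁻¹·J = (s⁻¹·mol) · s · (kg·m²·s⁻²) = kg·m²·s⁻²·mol.
Right side:
  V = W/A (potential = power per current),
      = kg·m²·s⁻³·A⁻¹.
  Wb = V·s (flux: a volt is a weber per second),
      = kg·m²·s⁻²·A⁻¹.
  So Wb⁻¹ = kg⁻¹·m⁻²·s²·A.
  Hz = 1/s = s⁻¹ (frequency is cycles per second).
  So Hz⁻¹ = s.
  J = N·m (work = force × distance),
      = kg·m²·s⁻².
  kat = mol/s = s⁻¹·mol (catalytic activity).
  Combining: s·V·Wb⁻¹·Hz⁻¹·J·kat = s · (kg·m²·s⁻³·A⁻¹) · (kg⁻¹·m⁻²·s²·A) · s · (kg·m²·s⁻²) · (s⁻¹·mol) = kg·m²·s⁻²·mol.
Both reduce to kg·m²·s⁻²·mol.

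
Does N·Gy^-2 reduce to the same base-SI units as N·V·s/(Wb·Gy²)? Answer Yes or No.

Yes

Left side:
  N = kg·m·s⁻².
  Gy = m²·s⁻².
  So Gy⁻² = m⁻⁴·s⁴.
  Combining: N·Gy⁻² = (kg·m·s⁻²) · (m⁻⁴·s⁴) = kg·m⁻³·s².
Right side:
  Wb = V·s (flux: a volt is a weber per second),
      = kg·m²·s⁻²·A⁻¹.
  So Wb⁻¹ = kg⁻¹·m⁻²·s²·A.
  N = kg·m/s² = kg·m·s⁻² (force = mass × acceleration).
  Gy = J/kg (absorbed dose = energy per mass),
      = m²·s⁻².
  So Gy⁻² = m⁻⁴·s⁴.
  V = W/A (potential = power per current),
      = kg·m²·s⁻³·A⁻¹.
  Combining: Wb⁻¹·N·Gy⁻²·V·s = (kg⁻¹·m⁻²·s²·A) · (kg·m·s⁻²) · (m⁻⁴·s⁴) · (kg·m²·s⁻³·A⁻¹) · s = kg·m⁻³·s².
Both reduce to kg·m⁻³·s².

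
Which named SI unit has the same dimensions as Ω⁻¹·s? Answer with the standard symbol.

F

Ω = V/A (resistance = voltage per current),
    = kg·m²·s⁻³·A⁻².
So Ω⁻¹ = kg⁻¹·m⁻²·s³·A².
Combining: Ω⁻¹·s = (kg⁻¹·m⁻²·s³·A²) · s = kg⁻¹·m⁻²·s⁴·A².
kg⁻¹·m⁻²·s⁴·A² is the base-SI form of the farad.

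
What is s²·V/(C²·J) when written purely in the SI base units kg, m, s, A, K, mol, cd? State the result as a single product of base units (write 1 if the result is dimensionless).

s⁻¹·A⁻³

C = A·s = s·A (charge = current × time).
So C⁻² = s⁻²·A⁻².
J = N·m (work = force × distance),
    = kg·m²·s⁻².
So J⁻¹ = kg⁻¹·m⁻²·s².
V = W/A (potential = power per current),
    = kg·m²·s⁻³·A⁻¹.
Combining: s²·C⁻²·J⁻¹·V = s² · (s⁻²·A⁻²) · (kg⁻¹·m⁻²·s²) · (kg·m²·s⁻³·A⁻¹) = s⁻¹·A⁻³.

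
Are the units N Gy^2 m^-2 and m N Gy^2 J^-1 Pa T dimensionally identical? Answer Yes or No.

No

Left side:
  N = kg·m/s² = kg·m·s⁻² (force = mass × acceleration).
  Gy = J/kg (absorbed dose = energy per mass),
      = m²·s⁻².
  So Gy² = m⁴·s⁻⁴.
  Combining: N·Gy²·m⁻² = (kg·m·s⁻²) · (m⁴·s⁻⁴) · m⁻² = kg·m³·s⁻⁶.
Right side:
  N = kg·m·s⁻².
  Gy = m²·s⁻².
  So Gy² = m⁴·s⁻⁴.
  J = kg·m²·s⁻².
  So J⁻¹ = kg⁻¹·m⁻²·s².
  Pa = kg·m⁻¹·s⁻².
  T = kg·s⁻²·A⁻¹.
  Combining: m·N·Gy²·J⁻¹·Pa·T = m · (kg·m·s⁻²) · (m⁴·s⁻⁴) · (kg⁻¹·m⁻²·s²) · (kg·m⁻¹·s⁻²) · (kg·s⁻²·A⁻¹) = kg²·m³·s⁻⁸·A⁻¹.
Left is kg·m³·s⁻⁶; right is kg²·m³·s⁻⁸·A⁻¹ — different.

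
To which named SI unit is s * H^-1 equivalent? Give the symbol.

H = kg·m²·s⁻²·A⁻².
So H⁻¹ = kg⁻¹·m⁻²·s²·A².
Combining: s·H⁻¹ = s · (kg⁻¹·m⁻²·s²·A²) = kg⁻¹·m⁻²·s³·A².
kg⁻¹·m⁻²·s³·A² is the base-SI form of the siemens.

S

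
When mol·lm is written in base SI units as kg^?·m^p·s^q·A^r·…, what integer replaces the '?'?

0

lm = cd.
Combining: mol·lm = mol · cd = mol·cd.
The exponent of kg is 0.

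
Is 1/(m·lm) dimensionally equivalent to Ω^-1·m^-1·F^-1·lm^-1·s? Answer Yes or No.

Left side:
  lm = cd.
  So lm⁻¹ = cd⁻¹.
  Combining: m⁻¹·lm⁻¹ = m⁻¹ · cd⁻¹ = m⁻¹·cd⁻¹.
Right side:
  Ω = V/A (resistance = voltage per current),
      = kg·m²·s⁻³·A⁻².
  So Ω⁻¹ = kg⁻¹·m⁻²·s³·A².
  F = C/V (capacitance = charge per voltage),
      = A·s/(kg·m²·s⁻³·A⁻¹) (substituting C and V),
      = kg⁻¹·m⁻²·s⁴·A².
  So F⁻¹ = kg·m²·s⁻⁴·A⁻².
  lm = cd·sr = cd (luminous flux; sr is dimensionless).
  So lm⁻¹ = cd⁻¹.
  Combining: Ω⁻¹·m⁻¹·F⁻¹·lm⁻¹·s = (kg⁻¹·m⁻²·s³·A²) · m⁻¹ · (kg·m²·s⁻⁴·A⁻²) · cd⁻¹ · s = m⁻¹·cd⁻¹.
Both reduce to m⁻¹·cd⁻¹.

Yes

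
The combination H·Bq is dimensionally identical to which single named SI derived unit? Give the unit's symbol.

H = Wb/A (inductance = flux per current),
    = kg·m²·s⁻²·A⁻².
Bq = 1/s = s⁻¹ (activity is decays per second).
Combining: H·Bq = (kg·m²·s⁻²·A⁻²) · s⁻¹ = kg·m²·s⁻³·A⁻².
kg·m²·s⁻³·A⁻² is the base-SI form of the ohm.

Ω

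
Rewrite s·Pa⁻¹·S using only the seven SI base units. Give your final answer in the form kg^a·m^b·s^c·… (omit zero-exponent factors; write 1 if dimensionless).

kg⁻²·m⁻¹·s⁶·A²

Pa = N/m² (pressure = force per area),
    = kg·m⁻¹·s⁻².
So Pa⁻¹ = kg⁻¹·m·s².
S = 1/Ω (conductance is reciprocal resistance),
    = kg⁻¹·m⁻²·s³·A².
Combining: s·Pa⁻¹·S = s · (kg⁻¹·m·s²) · (kg⁻¹·m⁻²·s³·A²) = kg⁻²·m⁻¹·s⁶·A².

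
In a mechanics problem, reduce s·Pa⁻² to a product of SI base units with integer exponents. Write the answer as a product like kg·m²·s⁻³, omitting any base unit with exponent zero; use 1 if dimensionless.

Pa = N/m² (pressure = force per area),
    = kg·m⁻¹·s⁻².
So Pa⁻² = kg⁻²·m²·s⁴.
Combining: s·Pa⁻² = s · (kg⁻²·m²·s⁴) = kg⁻²·m²·s⁵.

kg⁻²·m²·s⁵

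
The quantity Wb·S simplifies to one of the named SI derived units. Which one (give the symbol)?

C

Wb = kg·m²·s⁻²·A⁻¹.
S = kg⁻¹·m⁻²·s³·A².
Combining: Wb·S = (kg·m²·s⁻²·A⁻¹) · (kg⁻¹·m⁻²·s³·A²) = s·A.
s·A is the base-SI form of the coulomb.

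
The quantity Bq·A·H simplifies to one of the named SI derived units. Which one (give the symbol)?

V

Bq = 1/s = s⁻¹ (activity is decays per second).
H = Wb/A (inductance = flux per current),
    = kg·m²·s⁻²·A⁻².
Combining: Bq·A·H = s⁻¹ · A · (kg·m²·s⁻²·A⁻²) = kg·m²·s⁻³·A⁻¹.
kg·m²·s⁻³·A⁻¹ is the base-SI form of the volt.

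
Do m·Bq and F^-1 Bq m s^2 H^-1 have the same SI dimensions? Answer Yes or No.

Left side:
  Bq = s⁻¹.
  Combining: m·Bq = m · s⁻¹ = m·s⁻¹.
Right side:
  F = C/V (capacitance = charge per voltage),
      = A·s/(kg·m²·s⁻³·A⁻¹) (substituting C and V),
      = kg⁻¹·m⁻²·s⁴·A².
  So F⁻¹ = kg·m²·s⁻⁴·A⁻².
  Bq = 1/s = s⁻¹ (activity is decays per second).
  H = Wb/A (inductance = flux per current),
      = kg·m²·s⁻²·A⁻².
  So H⁻¹ = kg⁻¹·m⁻²·s²·A².
  Combining: F⁻¹·Bq·m·s²·H⁻¹ = (kg·m²·s⁻⁴·A⁻²) · s⁻¹ · m · s² · (kg⁻¹·m⁻²·s²·A²) = m·s⁻¹.
Both reduce to m·s⁻¹.

Yes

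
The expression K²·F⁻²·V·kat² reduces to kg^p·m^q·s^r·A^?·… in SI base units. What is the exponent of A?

F = kg⁻¹·m⁻²·s⁴·A².
So F⁻² = kg²·m⁴·s⁻⁸·A⁻⁴.
V = kg·m²·s⁻³·A⁻¹.
kat = s⁻¹·mol.
So kat² = s⁻²·mol².
Combining: K²·F⁻²·V·kat² = K² · (kg²·m⁴·s⁻⁸·A⁻⁴) · (kg·m²·s⁻³·A⁻¹) · (s⁻²·mol²) = kg³·m⁶·s⁻¹³·A⁻⁵·K²·mol².
The exponent of A is -5.

-5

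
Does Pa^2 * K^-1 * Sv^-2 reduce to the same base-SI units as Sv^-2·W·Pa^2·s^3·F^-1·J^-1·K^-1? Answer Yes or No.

Left side:
  Pa = N/m² (pressure = force per area),
      = kg·m⁻¹·s⁻².
  So Pa² = kg²·m⁻²·s⁻⁴.
  Sv = J/kg (equivalent dose = energy per mass),
      = m²·s⁻².
  So Sv⁻² = m⁻⁴·s⁴.
  Combining: Pa²·K⁻¹·Sv⁻² = (kg²·m⁻²·s⁻⁴) · K⁻¹ · (m⁻⁴·s⁴) = kg²·m⁻⁶·K⁻¹.
Right side:
  Sv = J/kg (equivalent dose = energy per mass),
      = m²·s⁻².
  So Sv⁻² = m⁻⁴·s⁴.
  W = J/s (power = energy per time),
      = kg·m²·s⁻³.
  Pa = N/m² (pressure = force per area),
      = kg·m⁻¹·s⁻².
  So Pa² = kg²·m⁻²·s⁻⁴.
  F = C/V (capacitance = charge per voltage),
      = A·s/(kg·m²·s⁻³·A⁻¹) (substituting C and V),
      = kg⁻¹·m⁻²·s⁴·A².
  So F⁻¹ = kg·m²·s⁻⁴·A⁻².
  J = N·m (work = force × distance),
      = kg·m²·s⁻².
  So J⁻¹ = kg⁻¹·m⁻²·s².
  Combining: Sv⁻²·W·Pa²·s³·F⁻¹·J⁻¹·K⁻¹ = (m⁻⁴·s⁴) · (kg·m²·s⁻³) · (kg²·m⁻²·s⁻⁴) · s³ · (kg·m²·s⁻⁴·A⁻²) · (kg⁻¹·m⁻²·s²) · K⁻¹ = kg³·m⁻⁴·s⁻²·A⁻²·K⁻¹.
Left is kg²·m⁻⁶·K⁻¹; right is kg³·m⁻⁴·s⁻²·A⁻²·K⁻¹ — different.

No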